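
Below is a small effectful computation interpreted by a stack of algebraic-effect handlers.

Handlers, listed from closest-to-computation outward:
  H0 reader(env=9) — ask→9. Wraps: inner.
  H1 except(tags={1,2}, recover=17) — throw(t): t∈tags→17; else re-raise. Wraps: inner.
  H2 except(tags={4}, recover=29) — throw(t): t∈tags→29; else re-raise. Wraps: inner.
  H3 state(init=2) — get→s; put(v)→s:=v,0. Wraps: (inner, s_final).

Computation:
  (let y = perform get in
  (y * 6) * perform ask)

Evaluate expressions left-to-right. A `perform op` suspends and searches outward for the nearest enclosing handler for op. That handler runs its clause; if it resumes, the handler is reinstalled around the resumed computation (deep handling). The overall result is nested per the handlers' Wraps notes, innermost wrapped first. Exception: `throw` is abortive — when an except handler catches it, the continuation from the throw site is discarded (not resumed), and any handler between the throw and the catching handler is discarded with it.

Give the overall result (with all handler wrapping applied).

Evaluation trace:
get @ H3 ⇒ 2
ask @ H0 ⇒ 9
H0 returns 108
H1 returns 108
H2 returns 108
H3 returns (108, 2)
= (108, 2)

Answer: (108, 2)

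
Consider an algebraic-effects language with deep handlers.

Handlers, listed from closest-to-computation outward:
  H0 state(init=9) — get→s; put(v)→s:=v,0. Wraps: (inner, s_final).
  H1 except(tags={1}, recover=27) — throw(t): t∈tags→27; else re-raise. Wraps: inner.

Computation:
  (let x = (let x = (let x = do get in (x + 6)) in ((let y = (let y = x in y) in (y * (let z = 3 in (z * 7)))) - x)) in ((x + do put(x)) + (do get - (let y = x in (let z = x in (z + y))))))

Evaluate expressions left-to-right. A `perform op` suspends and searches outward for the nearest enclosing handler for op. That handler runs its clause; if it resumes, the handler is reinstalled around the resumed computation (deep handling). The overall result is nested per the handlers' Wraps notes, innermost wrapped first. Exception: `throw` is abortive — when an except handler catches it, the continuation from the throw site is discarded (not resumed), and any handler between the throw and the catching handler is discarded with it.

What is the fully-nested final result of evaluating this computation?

Evaluation trace:
get @ H0 ⇒ 9
put(300) @ H0 ⇒ s:=300
get @ H0 ⇒ 300
H0 returns (0, 300)
H1 returns (0, 300)
= (0, 300)

Answer: (0, 300)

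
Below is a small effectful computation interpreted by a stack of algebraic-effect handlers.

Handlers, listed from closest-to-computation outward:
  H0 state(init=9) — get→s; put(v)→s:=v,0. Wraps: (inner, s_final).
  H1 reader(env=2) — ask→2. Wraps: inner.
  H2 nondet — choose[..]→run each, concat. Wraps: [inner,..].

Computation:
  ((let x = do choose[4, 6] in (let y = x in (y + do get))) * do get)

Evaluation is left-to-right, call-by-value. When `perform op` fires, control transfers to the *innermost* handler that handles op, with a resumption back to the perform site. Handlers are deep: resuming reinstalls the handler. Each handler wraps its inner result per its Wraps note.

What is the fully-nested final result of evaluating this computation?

Answer: [(117, 9), (135, 9)]

Evaluation trace:
choose[4, 6] @ H2
  branch[0] choose=4:
    get @ H0 ⇒ 9
    get @ H0 ⇒ 9
    H0 returns (117, 9)
    H1 returns (117, 9)
    H2 returns [(117, 9)]
  branch[1] choose=6:
    get @ H0 ⇒ 9
    get @ H0 ⇒ 9
    H0 returns (135, 9)
    H1 returns (135, 9)
    H2 returns [(135, 9)]
= [(117, 9), (135, 9)]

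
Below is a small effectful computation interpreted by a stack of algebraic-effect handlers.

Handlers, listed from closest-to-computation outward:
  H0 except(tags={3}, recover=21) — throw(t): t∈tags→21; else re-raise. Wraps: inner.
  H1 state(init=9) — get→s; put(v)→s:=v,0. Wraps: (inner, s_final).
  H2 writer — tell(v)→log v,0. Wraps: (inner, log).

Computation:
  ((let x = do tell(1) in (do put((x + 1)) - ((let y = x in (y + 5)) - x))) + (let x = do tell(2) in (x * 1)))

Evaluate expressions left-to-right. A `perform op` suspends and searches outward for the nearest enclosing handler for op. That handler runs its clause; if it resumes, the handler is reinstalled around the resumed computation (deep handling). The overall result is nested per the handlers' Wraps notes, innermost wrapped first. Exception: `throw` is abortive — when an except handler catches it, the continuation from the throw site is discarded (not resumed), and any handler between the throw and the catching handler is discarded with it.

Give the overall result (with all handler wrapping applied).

Step-by-step:
tell(1) @ H2 ⇒ log+=1
put(1) @ H1 ⇒ s:=1
tell(2) @ H2 ⇒ log+=2
H0 returns -5
H1 returns (-5, 1)
H2 returns ((-5, 1), (1, 2))
= ((-5, 1), (1, 2))

Answer: ((-5, 1), (1, 2))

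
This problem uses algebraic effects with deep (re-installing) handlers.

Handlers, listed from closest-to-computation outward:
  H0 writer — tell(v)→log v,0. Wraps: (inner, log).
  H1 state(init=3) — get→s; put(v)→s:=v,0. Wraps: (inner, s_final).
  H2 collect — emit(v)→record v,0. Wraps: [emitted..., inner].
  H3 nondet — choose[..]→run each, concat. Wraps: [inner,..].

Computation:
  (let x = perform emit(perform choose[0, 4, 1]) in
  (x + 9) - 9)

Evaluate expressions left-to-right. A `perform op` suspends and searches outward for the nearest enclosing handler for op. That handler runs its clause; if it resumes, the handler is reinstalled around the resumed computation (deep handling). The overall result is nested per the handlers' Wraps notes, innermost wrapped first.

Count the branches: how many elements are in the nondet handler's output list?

Step-by-step:
choose[0, 4, 1] @ H3
  branch[0] choose=0:
    emit(0) @ H2 ⇒ out+=0
    H0 returns (0, ())
    H1 returns ((0, ()), 3)
    H2 returns [0, ((0, ()), 3)]
    H3 returns [[0, ((0, ()), 3)]]
  branch[1] choose=4:
    emit(4) @ H2 ⇒ out+=4
    H0 returns (0, ())
    H1 returns ((0, ()), 3)
    H2 returns [4, ((0, ()), 3)]
    H3 returns [[4, ((0, ()), 3)]]
  branch[2] choose=1:
    emit(1) @ H2 ⇒ out+=1
    H0 returns (0, ())
    H1 returns ((0, ()), 3)
    H2 returns [1, ((0, ()), 3)]
    H3 returns [[1, ((0, ()), 3)]]
= [[0, ((0, ()), 3)], [4, ((0, ()), 3)], [1, ((0, ()), 3)]]

Answer: 3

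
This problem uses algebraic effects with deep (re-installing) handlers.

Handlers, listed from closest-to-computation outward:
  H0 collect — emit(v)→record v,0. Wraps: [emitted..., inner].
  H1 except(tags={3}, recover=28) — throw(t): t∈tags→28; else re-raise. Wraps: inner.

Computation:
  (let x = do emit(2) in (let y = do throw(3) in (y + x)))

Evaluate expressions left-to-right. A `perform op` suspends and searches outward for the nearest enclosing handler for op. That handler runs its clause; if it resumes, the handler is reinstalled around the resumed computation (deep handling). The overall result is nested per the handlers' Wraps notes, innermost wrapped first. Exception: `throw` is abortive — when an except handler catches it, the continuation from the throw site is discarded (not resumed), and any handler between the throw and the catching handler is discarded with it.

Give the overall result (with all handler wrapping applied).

Evaluation trace:
emit(2) @ H0 ⇒ out+=2
throw(3) @ H1 caught ⇒ 28
= 28

Answer: 28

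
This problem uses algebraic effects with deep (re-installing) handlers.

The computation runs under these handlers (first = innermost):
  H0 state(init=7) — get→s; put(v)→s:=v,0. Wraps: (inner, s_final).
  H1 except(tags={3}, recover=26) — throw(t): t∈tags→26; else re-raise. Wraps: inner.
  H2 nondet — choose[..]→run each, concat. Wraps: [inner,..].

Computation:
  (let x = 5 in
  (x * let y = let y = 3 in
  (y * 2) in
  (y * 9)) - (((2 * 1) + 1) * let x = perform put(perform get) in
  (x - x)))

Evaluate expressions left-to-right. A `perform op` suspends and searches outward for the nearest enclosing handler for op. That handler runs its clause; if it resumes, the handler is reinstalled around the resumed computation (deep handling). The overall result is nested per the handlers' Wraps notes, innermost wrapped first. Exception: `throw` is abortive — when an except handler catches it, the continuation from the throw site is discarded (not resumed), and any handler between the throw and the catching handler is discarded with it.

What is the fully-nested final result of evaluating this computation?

Working:
get @ H0 ⇒ 7
put(7) @ H0 ⇒ s:=7
H0 returns (270, 7)
H1 returns (270, 7)
H2 returns [(270, 7)]
= [(270, 7)]

Answer: [(270, 7)]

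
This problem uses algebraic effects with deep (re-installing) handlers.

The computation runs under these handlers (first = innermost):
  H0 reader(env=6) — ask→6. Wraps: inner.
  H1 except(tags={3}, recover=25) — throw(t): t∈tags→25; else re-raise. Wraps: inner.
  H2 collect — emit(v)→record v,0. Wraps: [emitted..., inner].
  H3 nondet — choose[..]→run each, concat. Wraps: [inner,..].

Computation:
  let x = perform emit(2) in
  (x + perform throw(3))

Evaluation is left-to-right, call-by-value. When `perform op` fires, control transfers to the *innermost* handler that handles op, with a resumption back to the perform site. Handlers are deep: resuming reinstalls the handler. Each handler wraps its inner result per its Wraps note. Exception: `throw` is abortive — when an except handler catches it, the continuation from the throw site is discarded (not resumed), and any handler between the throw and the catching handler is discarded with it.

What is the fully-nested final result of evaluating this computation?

Answer: [[2, 25]]

Evaluation trace:
emit(2) @ H2 ⇒ out+=2
throw(3) @ H1 caught ⇒ 25
H2 returns [2, 25]
H3 returns [[2, 25]]
= [[2, 25]]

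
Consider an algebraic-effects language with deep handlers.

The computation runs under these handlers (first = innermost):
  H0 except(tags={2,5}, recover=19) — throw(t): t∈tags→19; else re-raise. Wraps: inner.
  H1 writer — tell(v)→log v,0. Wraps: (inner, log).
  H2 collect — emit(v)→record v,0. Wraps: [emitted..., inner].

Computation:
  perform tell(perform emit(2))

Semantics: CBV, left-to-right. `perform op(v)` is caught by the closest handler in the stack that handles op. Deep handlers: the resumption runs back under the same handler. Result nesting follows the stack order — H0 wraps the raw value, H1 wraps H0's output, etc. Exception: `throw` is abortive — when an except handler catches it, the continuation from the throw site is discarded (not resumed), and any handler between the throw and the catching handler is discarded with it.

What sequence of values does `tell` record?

Evaluation trace:
emit(2) @ H2 ⇒ out+=2
tell(0) @ H1 ⇒ log+=0
H0 returns 0
H1 returns (0, (0))
H2 returns [2, (0, (0))]
= [2, (0, (0))]

Answer: (0)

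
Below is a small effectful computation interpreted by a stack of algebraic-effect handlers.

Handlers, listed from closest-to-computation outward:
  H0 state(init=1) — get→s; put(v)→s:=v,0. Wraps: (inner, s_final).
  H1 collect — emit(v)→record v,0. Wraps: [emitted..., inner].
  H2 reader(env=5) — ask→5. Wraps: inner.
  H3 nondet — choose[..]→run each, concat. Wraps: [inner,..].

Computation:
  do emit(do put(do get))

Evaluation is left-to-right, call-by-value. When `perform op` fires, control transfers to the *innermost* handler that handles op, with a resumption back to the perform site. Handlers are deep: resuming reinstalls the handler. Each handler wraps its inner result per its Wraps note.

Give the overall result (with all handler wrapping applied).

Evaluation trace:
get @ H0 ⇒ 1
put(1) @ H0 ⇒ s:=1
emit(0) @ H1 ⇒ out+=0
H0 returns (0, 1)
H1 returns [0, (0, 1)]
H2 returns [0, (0, 1)]
H3 returns [[0, (0, 1)]]
= [[0, (0, 1)]]

Answer: [[0, (0, 1)]]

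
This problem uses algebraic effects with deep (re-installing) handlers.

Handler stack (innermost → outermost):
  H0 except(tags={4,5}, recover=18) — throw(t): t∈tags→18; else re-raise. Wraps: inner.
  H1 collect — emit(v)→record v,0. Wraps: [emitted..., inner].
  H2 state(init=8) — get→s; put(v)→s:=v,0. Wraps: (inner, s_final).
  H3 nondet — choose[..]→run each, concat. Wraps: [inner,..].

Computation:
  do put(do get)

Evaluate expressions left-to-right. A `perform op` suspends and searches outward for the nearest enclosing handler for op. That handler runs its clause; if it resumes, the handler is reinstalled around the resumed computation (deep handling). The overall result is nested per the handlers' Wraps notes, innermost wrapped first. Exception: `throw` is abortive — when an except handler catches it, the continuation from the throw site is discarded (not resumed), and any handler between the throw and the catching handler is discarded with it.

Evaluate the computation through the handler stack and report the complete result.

Answer: [([0], 8)]

Evaluation trace:
get @ H2 ⇒ 8
put(8) @ H2 ⇒ s:=8
H0 returns 0
H1 returns [0]
H2 returns ([0], 8)
H3 returns [([0], 8)]
= [([0], 8)]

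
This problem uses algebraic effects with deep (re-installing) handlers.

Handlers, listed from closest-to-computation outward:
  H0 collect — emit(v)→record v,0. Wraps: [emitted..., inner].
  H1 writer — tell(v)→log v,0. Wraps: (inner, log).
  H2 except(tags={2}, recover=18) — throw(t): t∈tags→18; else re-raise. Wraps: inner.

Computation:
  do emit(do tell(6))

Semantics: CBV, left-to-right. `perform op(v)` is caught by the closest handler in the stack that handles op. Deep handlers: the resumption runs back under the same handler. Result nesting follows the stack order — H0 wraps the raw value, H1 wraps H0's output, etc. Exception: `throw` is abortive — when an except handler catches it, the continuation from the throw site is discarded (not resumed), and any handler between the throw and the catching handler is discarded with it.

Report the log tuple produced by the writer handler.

Answer: (6)

Evaluation trace:
tell(6) @ H1 ⇒ log+=6
emit(0) @ H0 ⇒ out+=0
H0 returns [0, 0]
H1 returns ([0, 0], (6))
H2 returns ([0, 0], (6))
= ([0, 0], (6))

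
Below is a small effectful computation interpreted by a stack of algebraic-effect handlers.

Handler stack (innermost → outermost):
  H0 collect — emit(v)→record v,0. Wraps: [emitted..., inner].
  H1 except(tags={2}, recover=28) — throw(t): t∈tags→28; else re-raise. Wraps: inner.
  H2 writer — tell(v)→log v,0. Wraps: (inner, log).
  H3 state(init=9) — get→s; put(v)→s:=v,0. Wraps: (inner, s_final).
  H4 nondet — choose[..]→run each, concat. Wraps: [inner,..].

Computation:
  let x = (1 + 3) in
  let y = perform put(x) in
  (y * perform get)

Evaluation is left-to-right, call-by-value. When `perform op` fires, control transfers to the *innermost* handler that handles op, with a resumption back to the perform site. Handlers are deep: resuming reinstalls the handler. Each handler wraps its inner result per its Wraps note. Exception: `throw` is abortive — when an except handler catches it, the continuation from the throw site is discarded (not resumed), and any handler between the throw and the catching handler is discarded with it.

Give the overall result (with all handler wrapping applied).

Working:
put(4) @ H3 ⇒ s:=4
get @ H3 ⇒ 4
H0 returns [0]
H1 returns [0]
H2 returns ([0], ())
H3 returns (([0], ()), 4)
H4 returns [(([0], ()), 4)]
= [(([0], ()), 4)]

Answer: [(([0], ()), 4)]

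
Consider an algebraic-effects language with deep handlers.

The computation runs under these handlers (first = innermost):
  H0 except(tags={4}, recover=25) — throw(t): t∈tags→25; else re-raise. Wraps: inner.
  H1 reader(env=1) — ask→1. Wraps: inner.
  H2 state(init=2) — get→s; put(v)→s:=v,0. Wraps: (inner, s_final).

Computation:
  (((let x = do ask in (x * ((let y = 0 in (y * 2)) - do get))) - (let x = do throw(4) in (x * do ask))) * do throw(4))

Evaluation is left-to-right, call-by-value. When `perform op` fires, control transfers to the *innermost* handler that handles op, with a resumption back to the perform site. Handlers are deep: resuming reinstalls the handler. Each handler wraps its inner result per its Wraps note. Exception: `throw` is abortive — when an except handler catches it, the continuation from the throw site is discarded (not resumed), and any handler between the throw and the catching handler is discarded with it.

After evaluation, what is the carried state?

Step-by-step:
ask @ H1 ⇒ 1
get @ H2 ⇒ 2
throw(4) @ H0 caught ⇒ 25
H1 returns 25
H2 returns (25, 2)
= (25, 2)

Answer: 2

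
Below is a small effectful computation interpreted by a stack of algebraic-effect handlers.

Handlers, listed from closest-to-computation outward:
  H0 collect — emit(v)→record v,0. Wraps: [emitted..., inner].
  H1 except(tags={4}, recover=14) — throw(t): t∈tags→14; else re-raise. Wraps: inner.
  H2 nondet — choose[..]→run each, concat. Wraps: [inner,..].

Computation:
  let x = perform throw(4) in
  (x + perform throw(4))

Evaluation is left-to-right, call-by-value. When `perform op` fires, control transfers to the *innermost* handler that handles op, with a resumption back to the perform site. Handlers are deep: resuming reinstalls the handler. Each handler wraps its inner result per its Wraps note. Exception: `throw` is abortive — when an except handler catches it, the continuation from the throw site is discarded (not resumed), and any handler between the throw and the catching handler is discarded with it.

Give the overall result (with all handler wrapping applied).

Answer: [14]

Evaluation trace:
throw(4) @ H1 caught ⇒ 14
H2 returns [14]
= [14]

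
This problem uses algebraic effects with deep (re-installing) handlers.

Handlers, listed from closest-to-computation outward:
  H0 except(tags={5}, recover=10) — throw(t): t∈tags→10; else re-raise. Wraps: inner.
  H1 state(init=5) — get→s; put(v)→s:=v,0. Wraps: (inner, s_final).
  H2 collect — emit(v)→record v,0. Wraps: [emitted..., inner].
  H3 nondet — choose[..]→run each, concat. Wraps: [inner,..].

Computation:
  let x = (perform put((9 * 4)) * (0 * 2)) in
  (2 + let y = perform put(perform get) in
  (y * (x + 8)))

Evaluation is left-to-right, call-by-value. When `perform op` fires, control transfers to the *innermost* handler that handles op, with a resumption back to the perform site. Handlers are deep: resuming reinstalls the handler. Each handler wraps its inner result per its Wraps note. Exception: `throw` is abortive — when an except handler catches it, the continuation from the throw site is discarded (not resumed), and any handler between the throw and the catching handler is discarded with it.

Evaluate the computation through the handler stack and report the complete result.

Answer: [[(2, 36)]]

Step-by-step:
put(36) @ H1 ⇒ s:=36
get @ H1 ⇒ 36
put(36) @ H1 ⇒ s:=36
H0 returns 2
H1 returns (2, 36)
H2 returns [(2, 36)]
H3 returns [[(2, 36)]]
= [[(2, 36)]]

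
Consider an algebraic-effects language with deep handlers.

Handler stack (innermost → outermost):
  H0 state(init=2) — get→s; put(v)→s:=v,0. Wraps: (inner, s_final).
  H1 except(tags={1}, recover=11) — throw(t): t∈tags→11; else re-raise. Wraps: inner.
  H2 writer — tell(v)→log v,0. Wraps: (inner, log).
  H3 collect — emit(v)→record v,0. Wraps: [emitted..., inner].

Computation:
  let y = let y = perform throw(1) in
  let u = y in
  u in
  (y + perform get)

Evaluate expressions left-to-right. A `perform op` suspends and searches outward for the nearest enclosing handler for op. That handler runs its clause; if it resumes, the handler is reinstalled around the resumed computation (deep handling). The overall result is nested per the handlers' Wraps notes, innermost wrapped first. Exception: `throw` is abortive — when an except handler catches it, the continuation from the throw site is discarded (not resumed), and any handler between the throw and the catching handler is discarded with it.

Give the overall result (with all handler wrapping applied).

Evaluation trace:
throw(1) @ H1 caught ⇒ 11
H2 returns (11, ())
H3 returns [(11, ())]
= [(11, ())]

Answer: [(11, ())]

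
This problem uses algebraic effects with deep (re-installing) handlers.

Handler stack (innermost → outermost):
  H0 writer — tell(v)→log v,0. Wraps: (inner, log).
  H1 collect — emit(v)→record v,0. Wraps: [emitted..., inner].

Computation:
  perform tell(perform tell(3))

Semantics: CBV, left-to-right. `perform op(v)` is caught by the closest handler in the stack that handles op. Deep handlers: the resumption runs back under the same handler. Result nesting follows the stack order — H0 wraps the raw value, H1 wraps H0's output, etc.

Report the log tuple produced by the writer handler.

Answer: (3, 0)

Working:
tell(3) @ H0 ⇒ log+=3
tell(0) @ H0 ⇒ log+=0
H0 returns (0, (3, 0))
H1 returns [(0, (3, 0))]
= [(0, (3, 0))]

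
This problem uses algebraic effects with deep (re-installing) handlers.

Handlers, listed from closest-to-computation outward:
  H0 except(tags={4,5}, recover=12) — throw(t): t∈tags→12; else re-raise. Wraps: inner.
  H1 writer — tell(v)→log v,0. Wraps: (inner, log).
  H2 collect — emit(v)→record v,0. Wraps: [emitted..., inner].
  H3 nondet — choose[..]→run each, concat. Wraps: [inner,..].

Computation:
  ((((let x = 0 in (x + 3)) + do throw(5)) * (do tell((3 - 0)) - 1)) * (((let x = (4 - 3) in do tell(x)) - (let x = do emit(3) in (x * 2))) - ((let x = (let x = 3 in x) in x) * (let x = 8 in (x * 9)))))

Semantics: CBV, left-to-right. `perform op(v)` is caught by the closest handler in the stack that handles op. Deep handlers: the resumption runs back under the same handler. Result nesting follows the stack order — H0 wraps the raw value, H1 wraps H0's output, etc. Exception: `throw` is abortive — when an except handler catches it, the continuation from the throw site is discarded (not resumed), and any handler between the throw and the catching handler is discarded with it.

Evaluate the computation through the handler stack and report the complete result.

Answer: [[(12, ())]]

Working:
throw(5) @ H0 caught ⇒ 12
H1 returns (12, ())
H2 returns [(12, ())]
H3 returns [[(12, ())]]
= [[(12, ())]]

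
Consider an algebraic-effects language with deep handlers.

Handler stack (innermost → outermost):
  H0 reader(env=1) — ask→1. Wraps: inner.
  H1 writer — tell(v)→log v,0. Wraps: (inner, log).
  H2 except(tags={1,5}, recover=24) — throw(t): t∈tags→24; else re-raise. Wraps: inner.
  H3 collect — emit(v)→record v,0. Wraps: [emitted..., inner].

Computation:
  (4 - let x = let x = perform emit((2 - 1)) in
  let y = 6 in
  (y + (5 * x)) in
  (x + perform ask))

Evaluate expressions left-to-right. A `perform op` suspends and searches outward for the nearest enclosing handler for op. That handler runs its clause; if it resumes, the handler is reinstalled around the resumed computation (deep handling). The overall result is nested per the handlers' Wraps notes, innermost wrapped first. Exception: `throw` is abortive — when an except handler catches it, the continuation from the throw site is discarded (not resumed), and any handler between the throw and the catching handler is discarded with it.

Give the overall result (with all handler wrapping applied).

Answer: [1, (-3, ())]

Working:
emit(1) @ H3 ⇒ out+=1
ask @ H0 ⇒ 1
H0 returns -3
H1 returns (-3, ())
H2 returns (-3, ())
H3 returns [1, (-3, ())]
= [1, (-3, ())]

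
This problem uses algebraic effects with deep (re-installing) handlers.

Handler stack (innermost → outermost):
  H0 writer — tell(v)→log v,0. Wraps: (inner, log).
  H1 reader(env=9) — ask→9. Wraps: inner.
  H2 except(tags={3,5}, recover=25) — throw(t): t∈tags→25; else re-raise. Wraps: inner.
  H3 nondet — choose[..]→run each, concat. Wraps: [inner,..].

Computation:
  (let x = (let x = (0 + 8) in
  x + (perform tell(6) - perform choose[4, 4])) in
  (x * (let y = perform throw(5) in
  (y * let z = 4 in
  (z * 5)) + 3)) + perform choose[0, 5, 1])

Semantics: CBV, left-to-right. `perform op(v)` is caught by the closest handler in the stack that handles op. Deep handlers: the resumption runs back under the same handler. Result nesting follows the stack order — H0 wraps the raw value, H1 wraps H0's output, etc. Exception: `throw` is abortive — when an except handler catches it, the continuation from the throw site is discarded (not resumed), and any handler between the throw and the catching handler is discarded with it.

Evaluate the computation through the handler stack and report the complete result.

Answer: [25, 25]

Step-by-step:
tell(6) @ H0 ⇒ log+=6
choose[4, 4] @ H3
  branch[0] choose=4:
    throw(5) @ H2 caught ⇒ 25
    H3 returns [25]
  branch[1] choose=4:
    throw(5) @ H2 caught ⇒ 25
    H3 returns [25]
= [25, 25]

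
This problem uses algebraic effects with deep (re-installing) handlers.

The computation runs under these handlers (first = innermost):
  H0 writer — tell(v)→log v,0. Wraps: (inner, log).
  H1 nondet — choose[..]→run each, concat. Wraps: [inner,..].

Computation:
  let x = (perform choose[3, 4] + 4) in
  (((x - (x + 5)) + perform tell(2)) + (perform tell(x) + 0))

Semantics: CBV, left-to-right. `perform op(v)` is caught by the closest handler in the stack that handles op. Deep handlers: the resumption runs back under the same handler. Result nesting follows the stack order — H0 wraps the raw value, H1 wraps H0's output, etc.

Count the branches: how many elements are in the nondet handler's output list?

Evaluation trace:
choose[3, 4] @ H1
  branch[0] choose=3:
    tell(2) @ H0 ⇒ log+=2
    tell(7) @ H0 ⇒ log+=7
    H0 returns (-5, (2, 7))
    H1 returns [(-5, (2, 7))]
  branch[1] choose=4:
    tell(2) @ H0 ⇒ log+=2
    tell(8) @ H0 ⇒ log+=8
    H0 returns (-5, (2, 8))
    H1 returns [(-5, (2, 8))]
= [(-5, (2, 7)), (-5, (2, 8))]

Answer: 2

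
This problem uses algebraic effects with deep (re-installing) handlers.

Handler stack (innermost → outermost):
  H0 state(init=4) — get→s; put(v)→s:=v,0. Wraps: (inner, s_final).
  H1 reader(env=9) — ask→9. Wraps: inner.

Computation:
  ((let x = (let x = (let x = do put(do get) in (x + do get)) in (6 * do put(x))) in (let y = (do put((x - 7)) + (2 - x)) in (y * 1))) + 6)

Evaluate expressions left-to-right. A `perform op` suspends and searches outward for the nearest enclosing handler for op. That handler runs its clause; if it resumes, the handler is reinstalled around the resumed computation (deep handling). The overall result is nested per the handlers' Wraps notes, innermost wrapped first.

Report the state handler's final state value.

Answer: -7

Evaluation trace:
get @ H0 ⇒ 4
put(4) @ H0 ⇒ s:=4
get @ H0 ⇒ 4
put(4) @ H0 ⇒ s:=4
put(-7) @ H0 ⇒ s:=-7
H0 returns (8, -7)
H1 returns (8, -7)
= (8, -7)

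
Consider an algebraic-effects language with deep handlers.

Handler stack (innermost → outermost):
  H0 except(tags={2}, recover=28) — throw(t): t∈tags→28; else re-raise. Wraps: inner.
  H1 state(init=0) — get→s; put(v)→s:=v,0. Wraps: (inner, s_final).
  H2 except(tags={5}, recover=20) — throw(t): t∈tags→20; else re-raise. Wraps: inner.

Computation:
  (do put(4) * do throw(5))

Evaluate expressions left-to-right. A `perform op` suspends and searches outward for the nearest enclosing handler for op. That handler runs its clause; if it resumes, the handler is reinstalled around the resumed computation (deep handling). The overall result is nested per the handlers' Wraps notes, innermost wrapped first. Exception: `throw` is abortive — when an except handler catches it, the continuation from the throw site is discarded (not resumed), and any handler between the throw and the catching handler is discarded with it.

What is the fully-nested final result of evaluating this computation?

Answer: 20

Step-by-step:
put(4) @ H1 ⇒ s:=4
throw(5) @ H0 re-raised
throw(5) @ H2 caught ⇒ 20
= 20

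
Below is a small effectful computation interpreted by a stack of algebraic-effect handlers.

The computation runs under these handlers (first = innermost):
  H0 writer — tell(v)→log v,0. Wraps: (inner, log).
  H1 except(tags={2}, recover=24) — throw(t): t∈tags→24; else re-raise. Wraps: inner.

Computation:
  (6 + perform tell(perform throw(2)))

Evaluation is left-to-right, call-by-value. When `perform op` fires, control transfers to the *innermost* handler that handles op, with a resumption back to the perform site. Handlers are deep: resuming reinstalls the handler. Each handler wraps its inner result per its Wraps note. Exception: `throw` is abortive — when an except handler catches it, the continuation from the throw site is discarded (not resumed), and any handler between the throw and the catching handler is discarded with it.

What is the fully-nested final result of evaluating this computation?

Answer: 24

Working:
throw(2) @ H1 caught ⇒ 24
= 24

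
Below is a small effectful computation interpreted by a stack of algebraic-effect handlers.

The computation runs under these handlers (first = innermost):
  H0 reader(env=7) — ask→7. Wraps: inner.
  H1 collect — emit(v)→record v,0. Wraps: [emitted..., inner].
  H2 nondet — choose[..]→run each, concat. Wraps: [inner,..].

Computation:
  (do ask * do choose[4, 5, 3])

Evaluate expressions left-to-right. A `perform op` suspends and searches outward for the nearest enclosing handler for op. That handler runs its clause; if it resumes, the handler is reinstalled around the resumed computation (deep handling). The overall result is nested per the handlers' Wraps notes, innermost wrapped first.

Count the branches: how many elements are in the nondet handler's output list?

Answer: 3

Step-by-step:
ask @ H0 ⇒ 7
choose[4, 5, 3] @ H2
  branch[0] choose=4:
    H0 returns 28
    H1 returns [28]
    H2 returns [[28]]
  branch[1] choose=5:
    H0 returns 35
    H1 returns [35]
    H2 returns [[35]]
  branch[2] choose=3:
    H0 returns 21
    H1 returns [21]
    H2 returns [[21]]
= [[28], [35], [21]]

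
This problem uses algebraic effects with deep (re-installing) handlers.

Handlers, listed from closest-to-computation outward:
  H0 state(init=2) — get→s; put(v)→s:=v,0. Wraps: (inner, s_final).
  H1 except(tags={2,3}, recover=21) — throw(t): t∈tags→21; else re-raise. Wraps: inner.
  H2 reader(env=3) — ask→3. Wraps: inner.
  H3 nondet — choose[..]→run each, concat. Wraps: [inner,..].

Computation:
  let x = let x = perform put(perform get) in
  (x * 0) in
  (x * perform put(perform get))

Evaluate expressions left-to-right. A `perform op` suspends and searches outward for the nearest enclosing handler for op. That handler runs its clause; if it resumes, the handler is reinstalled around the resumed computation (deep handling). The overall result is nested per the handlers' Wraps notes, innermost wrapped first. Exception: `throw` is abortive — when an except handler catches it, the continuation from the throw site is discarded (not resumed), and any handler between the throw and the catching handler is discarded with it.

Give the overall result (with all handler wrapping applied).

Answer: [(0, 2)]

Step-by-step:
get @ H0 ⇒ 2
put(2) @ H0 ⇒ s:=2
get @ H0 ⇒ 2
put(2) @ H0 ⇒ s:=2
H0 returns (0, 2)
H1 returns (0, 2)
H2 returns (0, 2)
H3 returns [(0, 2)]
= [(0, 2)]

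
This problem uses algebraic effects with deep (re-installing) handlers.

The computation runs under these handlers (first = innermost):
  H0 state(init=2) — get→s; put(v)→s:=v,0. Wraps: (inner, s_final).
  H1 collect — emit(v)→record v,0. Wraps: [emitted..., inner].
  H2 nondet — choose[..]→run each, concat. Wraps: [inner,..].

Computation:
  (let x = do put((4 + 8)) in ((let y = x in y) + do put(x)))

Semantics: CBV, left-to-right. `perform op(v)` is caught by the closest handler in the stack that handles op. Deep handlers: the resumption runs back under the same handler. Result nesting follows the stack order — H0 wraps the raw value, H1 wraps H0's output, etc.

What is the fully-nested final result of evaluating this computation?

Working:
put(12) @ H0 ⇒ s:=12
put(0) @ H0 ⇒ s:=0
H0 returns (0, 0)
H1 returns [(0, 0)]
H2 returns [[(0, 0)]]
= [[(0, 0)]]

Answer: [[(0, 0)]]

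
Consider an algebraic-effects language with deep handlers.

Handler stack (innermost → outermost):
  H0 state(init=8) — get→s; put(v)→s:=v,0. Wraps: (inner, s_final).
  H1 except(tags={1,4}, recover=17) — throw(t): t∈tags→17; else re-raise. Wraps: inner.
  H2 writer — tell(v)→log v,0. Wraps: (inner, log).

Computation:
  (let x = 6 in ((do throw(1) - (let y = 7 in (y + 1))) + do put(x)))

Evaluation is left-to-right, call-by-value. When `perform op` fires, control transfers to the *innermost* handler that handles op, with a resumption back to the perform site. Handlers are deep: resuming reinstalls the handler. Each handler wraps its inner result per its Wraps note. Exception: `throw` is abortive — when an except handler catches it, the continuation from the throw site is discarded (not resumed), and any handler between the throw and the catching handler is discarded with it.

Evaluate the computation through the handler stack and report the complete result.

Step-by-step:
throw(1) @ H1 caught ⇒ 17
H2 returns (17, ())
= (17, ())

Answer: (17, ())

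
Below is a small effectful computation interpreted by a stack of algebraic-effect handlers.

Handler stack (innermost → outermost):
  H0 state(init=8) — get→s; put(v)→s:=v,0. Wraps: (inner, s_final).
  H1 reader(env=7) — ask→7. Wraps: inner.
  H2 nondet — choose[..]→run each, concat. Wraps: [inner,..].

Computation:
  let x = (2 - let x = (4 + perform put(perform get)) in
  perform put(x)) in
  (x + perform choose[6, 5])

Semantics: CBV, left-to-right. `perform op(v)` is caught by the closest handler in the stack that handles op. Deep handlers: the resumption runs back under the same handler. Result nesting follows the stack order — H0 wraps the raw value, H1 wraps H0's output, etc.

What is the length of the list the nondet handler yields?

Answer: 2

Step-by-step:
get @ H0 ⇒ 8
put(8) @ H0 ⇒ s:=8
put(4) @ H0 ⇒ s:=4
choose[6, 5] @ H2
  branch[0] choose=6:
    H0 returns (8, 4)
    H1 returns (8, 4)
    H2 returns [(8, 4)]
  branch[1] choose=5:
    H0 returns (7, 4)
    H1 returns (7, 4)
    H2 returns [(7, 4)]
= [(8, 4), (7, 4)]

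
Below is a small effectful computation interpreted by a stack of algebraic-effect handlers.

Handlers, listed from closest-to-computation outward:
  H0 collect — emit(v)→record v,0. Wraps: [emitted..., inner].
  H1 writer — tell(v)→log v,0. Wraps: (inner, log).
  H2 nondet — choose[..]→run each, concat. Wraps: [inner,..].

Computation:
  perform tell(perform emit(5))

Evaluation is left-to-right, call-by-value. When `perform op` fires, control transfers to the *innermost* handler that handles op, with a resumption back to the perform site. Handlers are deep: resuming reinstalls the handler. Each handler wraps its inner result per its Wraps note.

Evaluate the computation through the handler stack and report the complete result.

Answer: [([5, 0], (0))]

Working:
emit(5) @ H0 ⇒ out+=5
tell(0) @ H1 ⇒ log+=0
H0 returns [5, 0]
H1 returns ([5, 0], (0))
H2 returns [([5, 0], (0))]
= [([5, 0], (0))]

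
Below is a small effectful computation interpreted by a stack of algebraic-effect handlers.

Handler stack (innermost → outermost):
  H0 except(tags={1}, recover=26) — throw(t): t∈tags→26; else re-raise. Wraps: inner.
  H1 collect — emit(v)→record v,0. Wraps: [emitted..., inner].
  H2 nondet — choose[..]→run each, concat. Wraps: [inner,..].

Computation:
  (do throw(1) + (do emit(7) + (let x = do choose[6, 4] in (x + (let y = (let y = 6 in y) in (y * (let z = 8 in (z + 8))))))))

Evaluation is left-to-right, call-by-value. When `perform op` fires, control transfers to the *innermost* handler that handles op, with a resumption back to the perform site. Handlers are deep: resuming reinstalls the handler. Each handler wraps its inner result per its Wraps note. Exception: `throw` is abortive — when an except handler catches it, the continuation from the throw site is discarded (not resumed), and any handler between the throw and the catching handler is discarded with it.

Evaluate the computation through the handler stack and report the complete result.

Evaluation trace:
throw(1) @ H0 caught ⇒ 26
H1 returns [26]
H2 returns [[26]]
= [[26]]

Answer: [[26]]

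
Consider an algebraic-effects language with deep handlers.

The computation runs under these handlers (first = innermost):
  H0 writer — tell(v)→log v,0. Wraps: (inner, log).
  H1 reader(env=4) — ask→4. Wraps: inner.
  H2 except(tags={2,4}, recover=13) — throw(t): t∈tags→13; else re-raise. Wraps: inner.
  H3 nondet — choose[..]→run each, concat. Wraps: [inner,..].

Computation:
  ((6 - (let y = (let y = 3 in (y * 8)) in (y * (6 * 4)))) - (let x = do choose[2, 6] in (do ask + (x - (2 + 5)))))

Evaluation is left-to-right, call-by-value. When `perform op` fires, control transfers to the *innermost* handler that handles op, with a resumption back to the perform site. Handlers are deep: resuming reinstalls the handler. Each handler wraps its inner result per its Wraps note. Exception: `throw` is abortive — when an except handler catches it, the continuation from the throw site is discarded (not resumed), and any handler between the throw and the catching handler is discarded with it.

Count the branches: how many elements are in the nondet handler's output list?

Working:
choose[2, 6] @ H3
  branch[0] choose=2:
    ask @ H1 ⇒ 4
    H0 returns (-569, ())
    H1 returns (-569, ())
    H2 returns (-569, ())
    H3 returns [(-569, ())]
  branch[1] choose=6:
    ask @ H1 ⇒ 4
    H0 returns (-573, ())
    H1 returns (-573, ())
    H2 returns (-573, ())
    H3 returns [(-573, ())]
= [(-569, ()), (-573, ())]

Answer: 2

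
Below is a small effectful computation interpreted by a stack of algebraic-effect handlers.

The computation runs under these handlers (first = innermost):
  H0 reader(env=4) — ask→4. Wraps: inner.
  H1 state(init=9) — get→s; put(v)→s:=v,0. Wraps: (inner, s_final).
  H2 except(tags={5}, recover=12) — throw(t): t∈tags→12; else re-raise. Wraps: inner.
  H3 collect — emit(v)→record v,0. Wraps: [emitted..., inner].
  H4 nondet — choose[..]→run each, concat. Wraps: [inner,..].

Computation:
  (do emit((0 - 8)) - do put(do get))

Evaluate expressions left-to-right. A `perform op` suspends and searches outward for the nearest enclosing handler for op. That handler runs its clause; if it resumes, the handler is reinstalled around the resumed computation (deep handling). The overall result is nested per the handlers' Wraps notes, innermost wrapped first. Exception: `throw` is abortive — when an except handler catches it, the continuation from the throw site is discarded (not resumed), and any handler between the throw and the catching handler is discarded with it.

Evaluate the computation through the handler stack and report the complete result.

Evaluation trace:
emit(-8) @ H3 ⇒ out+=-8
get @ H1 ⇒ 9
put(9) @ H1 ⇒ s:=9
H0 returns 0
H1 returns (0, 9)
H2 returns (0, 9)
H3 returns [-8, (0, 9)]
H4 returns [[-8, (0, 9)]]
= [[-8, (0, 9)]]

Answer: [[-8, (0, 9)]]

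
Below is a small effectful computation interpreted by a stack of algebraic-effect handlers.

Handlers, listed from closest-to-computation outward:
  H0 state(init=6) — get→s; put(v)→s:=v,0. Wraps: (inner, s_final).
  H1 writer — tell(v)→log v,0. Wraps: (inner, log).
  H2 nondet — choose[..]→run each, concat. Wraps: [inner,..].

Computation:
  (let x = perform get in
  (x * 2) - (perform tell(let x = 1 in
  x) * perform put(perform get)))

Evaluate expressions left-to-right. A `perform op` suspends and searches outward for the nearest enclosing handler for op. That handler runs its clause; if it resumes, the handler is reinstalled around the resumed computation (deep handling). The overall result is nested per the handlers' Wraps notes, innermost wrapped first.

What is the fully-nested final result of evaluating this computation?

Step-by-step:
get @ H0 ⇒ 6
tell(1) @ H1 ⇒ log+=1
get @ H0 ⇒ 6
put(6) @ H0 ⇒ s:=6
H0 returns (12, 6)
H1 returns ((12, 6), (1))
H2 returns [((12, 6), (1))]
= [((12, 6), (1))]

Answer: [((12, 6), (1))]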